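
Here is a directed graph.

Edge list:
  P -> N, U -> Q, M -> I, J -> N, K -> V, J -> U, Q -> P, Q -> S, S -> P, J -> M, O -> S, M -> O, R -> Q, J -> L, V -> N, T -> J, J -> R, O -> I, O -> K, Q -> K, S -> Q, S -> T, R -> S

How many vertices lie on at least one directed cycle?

8

A vertex is on a directed cycle iff it belongs to a strongly connected component of size ≥ 2 (or has a self-loop).
The vertices on cycles are {J, M, O, Q, R, S, T, U} — 8 in total.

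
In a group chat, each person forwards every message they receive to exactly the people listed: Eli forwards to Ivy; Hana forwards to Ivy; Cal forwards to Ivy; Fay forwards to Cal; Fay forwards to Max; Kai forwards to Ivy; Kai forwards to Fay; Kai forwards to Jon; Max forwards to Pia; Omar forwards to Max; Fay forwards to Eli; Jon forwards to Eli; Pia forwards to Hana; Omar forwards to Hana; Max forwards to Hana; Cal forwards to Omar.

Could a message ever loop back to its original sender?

DFS with white/gray/black marking, starting from Cal:
Cal gray
  Omar gray
    Max gray
      Pia gray
        Hana gray
          Ivy gray
          Ivy black
        Hana black
      Pia black
      Max→Hana: Hana black — skip
    Max black
    Omar→Hana: Hana black — skip
  Omar black
  Cal→Ivy: Ivy black — skip
Cal black
Kai gray
  Kai→Ivy: Ivy black — skip
  Fay gray
    Fay→Max: Max black — skip
    Eli gray
      Eli→Ivy: Ivy black — skip
    Eli black
    Fay→Cal: Cal black — skip
  Fay black
  Jon gray
    Jon→Eli: Eli black — skip
  Jon black
Kai black
Every edge goes to a white or black vertex — no back edge, so the graph is acyclic.

No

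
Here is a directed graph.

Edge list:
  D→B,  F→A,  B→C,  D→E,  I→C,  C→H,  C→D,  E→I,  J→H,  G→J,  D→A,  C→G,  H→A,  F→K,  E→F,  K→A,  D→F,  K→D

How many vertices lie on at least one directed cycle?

7

A vertex is on a directed cycle iff it belongs to a strongly connected component of size ≥ 2 (or has a self-loop).
The vertices on cycles are {B, C, D, E, F, I, K} — 7 in total.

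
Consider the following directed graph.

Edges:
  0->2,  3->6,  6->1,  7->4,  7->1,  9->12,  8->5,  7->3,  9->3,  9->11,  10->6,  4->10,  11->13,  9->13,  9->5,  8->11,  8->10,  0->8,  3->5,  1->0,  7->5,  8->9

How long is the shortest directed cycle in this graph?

For each vertex v, BFS finds the shortest path from v back to v.
The shortest such closed walk is 1 → 0 → 8 → 10 → 6 → 1, length 5.

5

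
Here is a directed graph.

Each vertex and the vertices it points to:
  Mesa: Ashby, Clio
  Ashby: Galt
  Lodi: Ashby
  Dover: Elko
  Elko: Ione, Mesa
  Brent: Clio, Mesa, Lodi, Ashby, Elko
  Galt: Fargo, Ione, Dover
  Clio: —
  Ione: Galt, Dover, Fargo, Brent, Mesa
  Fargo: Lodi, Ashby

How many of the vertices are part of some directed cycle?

A vertex is on a directed cycle iff it belongs to a strongly connected component of size ≥ 2 (or has a self-loop).
The vertices on cycles are {Elko, Galt, Ione, Lodi, Mesa, Ashby, Brent, Dover, Fargo} — 9 in total.

9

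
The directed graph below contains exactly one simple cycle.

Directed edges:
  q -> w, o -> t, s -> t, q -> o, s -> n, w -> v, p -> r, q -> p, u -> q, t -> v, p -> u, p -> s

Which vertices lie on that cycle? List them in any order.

DFS with gray/black marking from q:
q gray
  o gray
    t gray
      v gray
      v black
    t black
  o black
  w gray
    w→v: v black — skip
  w black
  p gray
    s gray
      n gray
      n black
      s→t: t black — skip
    s black
    r gray
    r black
    u gray
      u→q: q is gray → back edge
Back edge closes the cycle q → p → u → q; its vertices are {p, q, u}.

p, q, u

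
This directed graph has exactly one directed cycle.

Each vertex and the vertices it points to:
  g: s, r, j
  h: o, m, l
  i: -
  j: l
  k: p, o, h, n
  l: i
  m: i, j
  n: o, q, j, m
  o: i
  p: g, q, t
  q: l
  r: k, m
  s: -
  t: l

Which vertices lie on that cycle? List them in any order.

g, k, p, r

DFS with gray/black marking from k:
k gray
  p gray
    g gray
      s gray
      s black
      r gray
        r→k: k is gray → back edge
Back edge closes the cycle k → p → g → r → k; its vertices are {g, k, p, r}.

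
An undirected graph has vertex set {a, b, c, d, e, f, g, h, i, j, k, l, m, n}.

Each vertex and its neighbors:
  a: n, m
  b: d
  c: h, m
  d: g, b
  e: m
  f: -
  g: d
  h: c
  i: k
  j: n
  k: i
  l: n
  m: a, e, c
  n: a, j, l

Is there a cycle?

No

DFS, tracking each vertex's parent; an edge to a visited non-parent vertex closes a cycle.
Start from f:
visit f (parent –)
visit a (parent –)
  visit n (parent a)
    n–a: parent, skip
    visit j (parent n)
      j–n: parent, skip
    visit l (parent n)
      l–n: parent, skip
  visit m (parent a)
    m–a: parent, skip
    visit e (parent m)
      e–m: parent, skip
    visit c (parent m)
      visit h (parent c)
        h–c: parent, skip
      c–m: parent, skip
visit b (parent –)
  visit d (parent b)
    visit g (parent d)
      g–d: parent, skip
    d–b: parent, skip
visit i (parent –)
  visit k (parent i)
    k–i: parent, skip
No non-parent visited neighbor found — the graph is a forest.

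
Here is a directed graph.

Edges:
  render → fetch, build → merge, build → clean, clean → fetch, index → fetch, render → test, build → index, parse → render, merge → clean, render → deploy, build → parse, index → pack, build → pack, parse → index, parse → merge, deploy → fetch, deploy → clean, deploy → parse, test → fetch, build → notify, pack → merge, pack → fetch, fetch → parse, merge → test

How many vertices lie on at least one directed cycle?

9

A vertex is on a directed cycle iff it belongs to a strongly connected component of size ≥ 2 (or has a self-loop).
The vertices on cycles are {pack, test, clean, fetch, index, merge, parse, deploy, render} — 9 in total.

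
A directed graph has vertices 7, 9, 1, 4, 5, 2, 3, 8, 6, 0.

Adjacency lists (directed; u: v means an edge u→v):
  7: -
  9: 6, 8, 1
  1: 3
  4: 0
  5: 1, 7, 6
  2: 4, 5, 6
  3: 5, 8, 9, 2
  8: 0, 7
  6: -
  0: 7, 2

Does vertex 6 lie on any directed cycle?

No

6 lies on a cycle iff there is a path from 6 back to itself.
Exploring from 6, it never reaches itself; equivalently, its strongly connected component is a singleton.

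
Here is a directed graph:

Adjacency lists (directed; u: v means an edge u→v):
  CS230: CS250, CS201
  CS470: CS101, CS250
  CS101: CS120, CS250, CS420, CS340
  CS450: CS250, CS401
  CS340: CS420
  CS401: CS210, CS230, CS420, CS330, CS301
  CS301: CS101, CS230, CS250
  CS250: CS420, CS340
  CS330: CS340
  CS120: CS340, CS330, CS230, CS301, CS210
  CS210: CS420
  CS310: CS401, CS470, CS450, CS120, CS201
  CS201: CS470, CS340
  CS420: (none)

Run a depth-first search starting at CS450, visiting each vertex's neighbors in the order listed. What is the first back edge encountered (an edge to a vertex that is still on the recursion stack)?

DFS from CS450 (visiting each vertex's neighbors in the order listed); mark gray on enter, black on exit:
CS450 gray
  CS250 gray
    CS420 gray
    CS420 black
    CS340 gray
      CS340→CS420: CS420 black — skip
    CS340 black
  CS250 black
  CS401 gray
    CS210 gray
      CS210→CS420: CS420 black — skip
    CS210 black
    CS230 gray
      CS230→CS250: CS250 black — skip
      CS201 gray
        CS470 gray
          CS101 gray
            CS120 gray
              CS120→CS340: CS340 black — skip
              CS330 gray
                CS330→CS340: CS340 black — skip
              CS330 black
              CS120→CS230: CS230 is gray → back edge
First back edge: CS120 → CS230.

CS120->CS230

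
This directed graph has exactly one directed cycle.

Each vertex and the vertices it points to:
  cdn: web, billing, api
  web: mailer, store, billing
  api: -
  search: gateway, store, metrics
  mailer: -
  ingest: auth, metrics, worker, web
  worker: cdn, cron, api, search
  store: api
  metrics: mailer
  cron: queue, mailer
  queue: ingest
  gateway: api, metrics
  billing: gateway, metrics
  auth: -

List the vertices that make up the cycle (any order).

cron, queue, ingest, worker

DFS with gray/black marking from ingest:
ingest gray
  auth gray
  auth black
  metrics gray
    mailer gray
    mailer black
  metrics black
  worker gray
    cdn gray
      web gray
        web→mailer: mailer black — skip
        store gray
          api gray
          api black
        store black
        billing gray
          gateway gray
            gateway→api: api black — skip
            gateway→metrics: metrics black — skip
          gateway black
          billing→metrics: metrics black — skip
        billing black
      web black
      cdn→billing: billing black — skip
      cdn→api: api black — skip
    cdn black
    cron gray
      queue gray
        queue→ingest: ingest is gray → back edge
Back edge closes the cycle ingest → worker → cron → queue → ingest; its vertices are {cron, queue, ingest, worker}.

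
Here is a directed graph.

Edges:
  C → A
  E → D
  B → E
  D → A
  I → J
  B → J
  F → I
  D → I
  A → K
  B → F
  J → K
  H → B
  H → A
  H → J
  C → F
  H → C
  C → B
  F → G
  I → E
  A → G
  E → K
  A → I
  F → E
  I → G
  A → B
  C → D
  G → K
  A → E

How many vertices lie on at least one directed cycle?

6

A vertex is on a directed cycle iff it belongs to a strongly connected component of size ≥ 2 (or has a self-loop).
The vertices on cycles are {A, B, D, E, F, I} — 6 in total.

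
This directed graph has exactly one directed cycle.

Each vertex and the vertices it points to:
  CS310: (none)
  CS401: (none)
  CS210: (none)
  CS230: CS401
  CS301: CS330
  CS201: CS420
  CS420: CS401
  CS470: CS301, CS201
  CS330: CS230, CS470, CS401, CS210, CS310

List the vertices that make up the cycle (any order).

DFS with gray/black marking from CS330:
CS330 gray
  CS230 gray
    CS401 gray
    CS401 black
  CS230 black
  CS470 gray
    CS301 gray
      CS301→CS330: CS330 is gray → back edge
Back edge closes the cycle CS330 → CS470 → CS301 → CS330; its vertices are {CS301, CS330, CS470}.

CS301, CS330, CS470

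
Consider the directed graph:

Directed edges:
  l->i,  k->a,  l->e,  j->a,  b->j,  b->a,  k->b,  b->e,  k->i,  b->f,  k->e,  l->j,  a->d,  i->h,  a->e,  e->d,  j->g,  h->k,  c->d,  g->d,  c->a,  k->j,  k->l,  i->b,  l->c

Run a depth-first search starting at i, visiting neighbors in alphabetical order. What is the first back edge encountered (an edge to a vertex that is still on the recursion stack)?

k->i

DFS from i (visiting neighbors in alphabetical order); mark gray on enter, black on exit:
i gray
  b gray
    a gray
      d gray
      d black
      e gray
        e→d: d black — skip
      e black
    a black
    b→e: e black — skip
    f gray
    f black
    j gray
      j→a: a black — skip
      g gray
        g→d: d black — skip
      g black
    j black
  b black
  h gray
    k gray
      k→a: a black — skip
      k→b: b black — skip
      k→e: e black — skip
      k→i: i is gray → back edge
First back edge: k → i.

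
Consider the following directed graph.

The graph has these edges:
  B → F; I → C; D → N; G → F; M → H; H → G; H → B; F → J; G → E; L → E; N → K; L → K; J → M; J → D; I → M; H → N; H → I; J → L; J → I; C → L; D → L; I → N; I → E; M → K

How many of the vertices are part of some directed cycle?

A vertex is on a directed cycle iff it belongs to a strongly connected component of size ≥ 2 (or has a self-loop).
The vertices on cycles are {B, F, G, H, I, J, M} — 7 in total.

7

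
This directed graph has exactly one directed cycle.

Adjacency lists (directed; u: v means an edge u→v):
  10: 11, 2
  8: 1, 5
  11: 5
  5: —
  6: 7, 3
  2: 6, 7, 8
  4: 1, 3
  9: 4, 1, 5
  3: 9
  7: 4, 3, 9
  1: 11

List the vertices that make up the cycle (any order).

3, 4, 9

DFS with gray/black marking from 3:
3 gray
  9 gray
    4 gray
      1 gray
        11 gray
          5 gray
          5 black
        11 black
      1 black
      4→3: 3 is gray → back edge
Back edge closes the cycle 3 → 9 → 4 → 3; its vertices are {3, 4, 9}.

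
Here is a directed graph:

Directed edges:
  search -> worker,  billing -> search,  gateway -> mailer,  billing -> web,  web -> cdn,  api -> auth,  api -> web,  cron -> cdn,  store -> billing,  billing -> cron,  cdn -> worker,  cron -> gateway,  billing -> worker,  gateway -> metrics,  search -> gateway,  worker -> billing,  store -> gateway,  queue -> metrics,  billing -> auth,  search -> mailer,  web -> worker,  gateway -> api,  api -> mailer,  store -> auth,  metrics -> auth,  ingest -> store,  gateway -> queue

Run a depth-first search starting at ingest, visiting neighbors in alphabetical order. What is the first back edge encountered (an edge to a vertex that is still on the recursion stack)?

worker→billing

DFS from ingest (visiting neighbors in alphabetical order); mark gray on enter, black on exit:
ingest gray
  store gray
    auth gray
    auth black
    billing gray
      billing→auth: auth black — skip
      cron gray
        cdn gray
          worker gray
            worker→billing: billing is gray → back edge
First back edge: worker → billing.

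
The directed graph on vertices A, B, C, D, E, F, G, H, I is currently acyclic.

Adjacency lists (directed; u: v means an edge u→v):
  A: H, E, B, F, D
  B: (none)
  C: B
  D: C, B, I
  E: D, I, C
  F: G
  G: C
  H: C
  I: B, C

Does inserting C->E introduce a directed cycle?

Yes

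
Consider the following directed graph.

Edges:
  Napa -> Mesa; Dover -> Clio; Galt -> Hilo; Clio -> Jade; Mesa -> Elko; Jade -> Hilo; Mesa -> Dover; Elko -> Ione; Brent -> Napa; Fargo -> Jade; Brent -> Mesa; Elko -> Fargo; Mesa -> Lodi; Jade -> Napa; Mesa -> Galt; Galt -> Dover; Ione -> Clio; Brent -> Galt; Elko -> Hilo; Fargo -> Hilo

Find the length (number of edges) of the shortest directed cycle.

5

For each vertex v, BFS finds the shortest path from v back to v.
The shortest such closed walk is Mesa → Elko → Fargo → Jade → Napa → Mesa, length 5.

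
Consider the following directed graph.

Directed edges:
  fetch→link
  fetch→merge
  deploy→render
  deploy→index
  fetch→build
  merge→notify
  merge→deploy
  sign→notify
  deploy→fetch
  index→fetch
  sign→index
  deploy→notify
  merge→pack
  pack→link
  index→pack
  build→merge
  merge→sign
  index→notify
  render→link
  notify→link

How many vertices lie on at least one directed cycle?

6

A vertex is on a directed cycle iff it belongs to a strongly connected component of size ≥ 2 (or has a self-loop).
The vertices on cycles are {sign, build, fetch, index, merge, deploy} — 6 in total.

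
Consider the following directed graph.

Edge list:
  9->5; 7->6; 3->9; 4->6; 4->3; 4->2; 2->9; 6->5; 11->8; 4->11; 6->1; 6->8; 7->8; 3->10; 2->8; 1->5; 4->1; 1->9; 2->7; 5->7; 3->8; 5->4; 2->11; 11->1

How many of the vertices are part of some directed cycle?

9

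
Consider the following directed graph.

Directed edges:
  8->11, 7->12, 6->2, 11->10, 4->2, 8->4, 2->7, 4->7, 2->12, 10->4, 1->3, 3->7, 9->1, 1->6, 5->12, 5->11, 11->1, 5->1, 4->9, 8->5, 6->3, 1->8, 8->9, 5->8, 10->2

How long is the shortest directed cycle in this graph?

2

For each vertex v, BFS finds the shortest path from v back to v.
The shortest such closed walk is 5 → 8 → 5, length 2.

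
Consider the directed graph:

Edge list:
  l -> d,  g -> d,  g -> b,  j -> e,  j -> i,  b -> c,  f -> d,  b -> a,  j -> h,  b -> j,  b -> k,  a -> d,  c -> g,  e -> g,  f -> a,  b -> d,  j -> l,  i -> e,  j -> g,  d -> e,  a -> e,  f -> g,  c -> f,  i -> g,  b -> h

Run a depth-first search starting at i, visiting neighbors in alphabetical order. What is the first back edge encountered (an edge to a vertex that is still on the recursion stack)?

d→e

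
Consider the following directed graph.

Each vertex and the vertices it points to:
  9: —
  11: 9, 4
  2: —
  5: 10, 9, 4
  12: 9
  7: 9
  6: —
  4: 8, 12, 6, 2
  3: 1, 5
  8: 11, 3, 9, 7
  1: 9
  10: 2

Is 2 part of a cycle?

No

2 lies on a cycle iff there is a path from 2 back to itself.
Exploring from 2, it never reaches itself; equivalently, its strongly connected component is a singleton.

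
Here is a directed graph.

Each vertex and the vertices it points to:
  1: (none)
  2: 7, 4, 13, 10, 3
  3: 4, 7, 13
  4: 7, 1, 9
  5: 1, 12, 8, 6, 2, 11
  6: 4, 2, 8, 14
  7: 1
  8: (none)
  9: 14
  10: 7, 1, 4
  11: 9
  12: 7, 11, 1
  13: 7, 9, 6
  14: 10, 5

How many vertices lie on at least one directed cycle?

11

A vertex is on a directed cycle iff it belongs to a strongly connected component of size ≥ 2 (or has a self-loop).
The vertices on cycles are {2, 3, 4, 5, 6, 9, 10, 11, 12, 13, 14} — 11 in total.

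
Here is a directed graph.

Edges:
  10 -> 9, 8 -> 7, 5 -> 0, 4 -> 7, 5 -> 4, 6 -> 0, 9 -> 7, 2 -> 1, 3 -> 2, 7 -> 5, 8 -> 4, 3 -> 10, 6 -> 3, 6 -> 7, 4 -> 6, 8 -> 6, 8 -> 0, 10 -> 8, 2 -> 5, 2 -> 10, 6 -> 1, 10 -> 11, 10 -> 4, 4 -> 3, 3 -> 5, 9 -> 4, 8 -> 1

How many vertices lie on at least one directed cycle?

9

A vertex is on a directed cycle iff it belongs to a strongly connected component of size ≥ 2 (or has a self-loop).
The vertices on cycles are {2, 3, 4, 5, 6, 7, 8, 9, 10} — 9 in total.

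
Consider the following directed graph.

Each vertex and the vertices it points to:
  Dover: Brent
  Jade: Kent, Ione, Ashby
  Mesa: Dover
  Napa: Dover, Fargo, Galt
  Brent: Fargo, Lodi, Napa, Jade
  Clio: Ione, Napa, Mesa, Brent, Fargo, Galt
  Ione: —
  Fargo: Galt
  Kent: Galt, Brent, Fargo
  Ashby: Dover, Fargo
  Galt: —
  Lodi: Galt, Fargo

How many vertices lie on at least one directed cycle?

6

A vertex is on a directed cycle iff it belongs to a strongly connected component of size ≥ 2 (or has a self-loop).
The vertices on cycles are {Jade, Kent, Napa, Ashby, Brent, Dover} — 6 in total.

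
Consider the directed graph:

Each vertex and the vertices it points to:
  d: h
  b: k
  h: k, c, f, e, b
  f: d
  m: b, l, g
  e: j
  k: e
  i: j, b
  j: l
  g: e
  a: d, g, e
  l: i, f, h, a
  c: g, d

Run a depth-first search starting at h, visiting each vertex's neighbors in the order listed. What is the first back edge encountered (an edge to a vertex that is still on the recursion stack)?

i->j

DFS from h (visiting each vertex's neighbors in the order listed); mark gray on enter, black on exit:
h gray
  k gray
    e gray
      j gray
        l gray
          i gray
            i→j: j is gray → back edge
First back edge: i → j.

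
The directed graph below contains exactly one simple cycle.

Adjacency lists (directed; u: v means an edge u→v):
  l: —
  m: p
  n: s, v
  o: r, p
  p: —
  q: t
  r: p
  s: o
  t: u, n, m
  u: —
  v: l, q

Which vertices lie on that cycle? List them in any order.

DFS with gray/black marking from t:
t gray
  u gray
  u black
  n gray
    s gray
      o gray
        r gray
          p gray
          p black
        r black
        o→p: p black — skip
      o black
    s black
    v gray
      l gray
      l black
      q gray
        q→t: t is gray → back edge
Back edge closes the cycle t → n → v → q → t; its vertices are {n, q, t, v}.

n, q, t, v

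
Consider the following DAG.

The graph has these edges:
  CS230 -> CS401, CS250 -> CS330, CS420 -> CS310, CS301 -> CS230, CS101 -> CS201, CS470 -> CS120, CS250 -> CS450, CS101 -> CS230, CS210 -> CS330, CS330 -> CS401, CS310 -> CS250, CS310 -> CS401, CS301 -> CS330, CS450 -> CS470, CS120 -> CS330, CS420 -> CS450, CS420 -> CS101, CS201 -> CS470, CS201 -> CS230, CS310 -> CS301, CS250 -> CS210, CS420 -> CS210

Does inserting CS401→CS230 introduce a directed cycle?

Yes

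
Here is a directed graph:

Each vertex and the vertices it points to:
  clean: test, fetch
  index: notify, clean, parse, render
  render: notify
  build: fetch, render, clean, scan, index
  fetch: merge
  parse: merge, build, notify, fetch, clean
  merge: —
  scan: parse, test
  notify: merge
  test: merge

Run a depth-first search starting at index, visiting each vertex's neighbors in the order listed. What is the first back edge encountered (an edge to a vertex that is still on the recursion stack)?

DFS from index (visiting each vertex's neighbors in the order listed); mark gray on enter, black on exit:
index gray
  notify gray
    merge gray
    merge black
  notify black
  clean gray
    test gray
      test→merge: merge black — skip
    test black
    fetch gray
      fetch→merge: merge black — skip
    fetch black
  clean black
  parse gray
    parse→merge: merge black — skip
    build gray
      build→fetch: fetch black — skip
      render gray
        render→notify: notify black — skip
      render black
      build→clean: clean black — skip
      scan gray
        scan→parse: parse is gray → back edge
First back edge: scan → parse.

scan->parse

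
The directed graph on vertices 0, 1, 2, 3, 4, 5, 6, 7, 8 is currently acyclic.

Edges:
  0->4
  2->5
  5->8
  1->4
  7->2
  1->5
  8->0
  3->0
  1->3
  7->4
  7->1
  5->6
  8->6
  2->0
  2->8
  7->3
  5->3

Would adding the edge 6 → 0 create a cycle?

No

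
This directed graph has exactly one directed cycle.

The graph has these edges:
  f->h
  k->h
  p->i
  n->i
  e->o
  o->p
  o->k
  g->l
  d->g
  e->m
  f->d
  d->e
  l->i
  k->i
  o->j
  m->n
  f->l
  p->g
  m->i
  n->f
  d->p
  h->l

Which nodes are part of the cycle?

d, e, f, m, n

DFS with gray/black marking from e:
e gray
  o gray
    p gray
      g gray
        l gray
          i gray
          i black
        l black
      g black
      p→i: i black — skip
    p black
    k gray
      h gray
        h→l: l black — skip
      h black
      k→i: i black — skip
    k black
    j gray
    j black
  o black
  m gray
    m→i: i black — skip
    n gray
      f gray
        d gray
          d→p: p black — skip
          d→g: g black — skip
          d→e: e is gray → back edge
Back edge closes the cycle e → m → n → f → d → e; its vertices are {d, e, f, m, n}.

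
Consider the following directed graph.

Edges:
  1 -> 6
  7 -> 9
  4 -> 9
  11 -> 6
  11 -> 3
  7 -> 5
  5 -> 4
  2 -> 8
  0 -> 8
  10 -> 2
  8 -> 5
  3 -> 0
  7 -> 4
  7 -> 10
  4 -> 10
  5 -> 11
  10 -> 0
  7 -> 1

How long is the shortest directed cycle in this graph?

5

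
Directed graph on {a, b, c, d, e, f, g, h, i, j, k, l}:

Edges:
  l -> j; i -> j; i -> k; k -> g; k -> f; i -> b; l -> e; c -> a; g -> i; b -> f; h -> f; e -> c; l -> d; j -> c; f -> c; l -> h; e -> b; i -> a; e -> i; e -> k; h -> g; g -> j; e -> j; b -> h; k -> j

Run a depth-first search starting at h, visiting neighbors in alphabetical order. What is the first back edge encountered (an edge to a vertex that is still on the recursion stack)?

b→h

DFS from h (visiting neighbors in alphabetical order); mark gray on enter, black on exit:
h gray
  f gray
    c gray
      a gray
      a black
    c black
  f black
  g gray
    i gray
      i→a: a black — skip
      b gray
        b→f: f black — skip
        b→h: h is gray → back edge
First back edge: b → h.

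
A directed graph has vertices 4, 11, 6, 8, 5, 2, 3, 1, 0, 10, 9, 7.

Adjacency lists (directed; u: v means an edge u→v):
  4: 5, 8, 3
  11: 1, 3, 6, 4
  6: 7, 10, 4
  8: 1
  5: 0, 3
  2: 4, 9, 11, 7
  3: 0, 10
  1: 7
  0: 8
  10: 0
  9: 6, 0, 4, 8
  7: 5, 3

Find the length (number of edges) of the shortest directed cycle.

5

For each vertex v, BFS finds the shortest path from v back to v.
The shortest such closed walk is 1 → 7 → 5 → 0 → 8 → 1, length 5.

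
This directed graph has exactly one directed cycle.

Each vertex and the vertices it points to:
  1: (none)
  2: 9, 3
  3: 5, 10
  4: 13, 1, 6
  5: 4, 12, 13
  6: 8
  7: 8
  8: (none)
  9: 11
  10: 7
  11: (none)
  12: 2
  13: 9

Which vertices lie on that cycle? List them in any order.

2, 3, 5, 12

DFS with gray/black marking from 3:
3 gray
  5 gray
    4 gray
      13 gray
        9 gray
          11 gray
          11 black
        9 black
      13 black
      1 gray
      1 black
      6 gray
        8 gray
        8 black
      6 black
    4 black
    12 gray
      2 gray
        2→9: 9 black — skip
        2→3: 3 is gray → back edge
Back edge closes the cycle 3 → 5 → 12 → 2 → 3; its vertices are {2, 3, 5, 12}.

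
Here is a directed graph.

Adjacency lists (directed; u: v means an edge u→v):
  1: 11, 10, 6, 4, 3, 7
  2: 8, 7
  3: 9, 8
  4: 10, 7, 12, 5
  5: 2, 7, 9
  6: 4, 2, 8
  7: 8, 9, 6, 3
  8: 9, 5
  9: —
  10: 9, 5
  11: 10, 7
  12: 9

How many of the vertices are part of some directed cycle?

8

A vertex is on a directed cycle iff it belongs to a strongly connected component of size ≥ 2 (or has a self-loop).
The vertices on cycles are {2, 3, 4, 5, 6, 7, 8, 10} — 8 in total.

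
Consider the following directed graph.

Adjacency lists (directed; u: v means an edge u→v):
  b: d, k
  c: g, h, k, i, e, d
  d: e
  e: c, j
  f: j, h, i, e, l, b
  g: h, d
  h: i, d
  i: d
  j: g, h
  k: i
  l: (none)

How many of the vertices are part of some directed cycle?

8

A vertex is on a directed cycle iff it belongs to a strongly connected component of size ≥ 2 (or has a self-loop).
The vertices on cycles are {c, d, e, g, h, i, j, k} — 8 in total.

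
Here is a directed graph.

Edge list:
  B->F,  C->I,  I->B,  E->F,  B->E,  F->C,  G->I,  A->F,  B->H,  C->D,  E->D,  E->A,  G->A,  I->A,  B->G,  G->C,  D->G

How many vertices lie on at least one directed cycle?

A vertex is on a directed cycle iff it belongs to a strongly connected component of size ≥ 2 (or has a self-loop).
The vertices on cycles are {A, B, C, D, E, F, G, I} — 8 in total.

8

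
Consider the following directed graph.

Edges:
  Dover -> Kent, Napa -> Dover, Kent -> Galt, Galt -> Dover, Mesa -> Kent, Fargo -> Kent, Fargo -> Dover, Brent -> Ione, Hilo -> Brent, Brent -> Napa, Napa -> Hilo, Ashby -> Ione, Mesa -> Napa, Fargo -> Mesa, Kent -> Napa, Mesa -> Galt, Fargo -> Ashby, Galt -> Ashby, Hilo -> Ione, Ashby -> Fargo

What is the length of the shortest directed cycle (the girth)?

For each vertex v, BFS finds the shortest path from v back to v.
The shortest such closed walk is Fargo → Ashby → Fargo, length 2.

2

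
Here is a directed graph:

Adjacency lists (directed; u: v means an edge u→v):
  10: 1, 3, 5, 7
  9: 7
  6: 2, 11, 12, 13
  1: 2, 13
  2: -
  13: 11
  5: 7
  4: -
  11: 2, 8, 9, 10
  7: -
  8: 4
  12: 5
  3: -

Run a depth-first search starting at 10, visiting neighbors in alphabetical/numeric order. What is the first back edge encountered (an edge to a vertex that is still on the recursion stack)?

11->10

DFS from 10 (visiting neighbors in alphabetical/numeric order); mark gray on enter, black on exit:
10 gray
  1 gray
    2 gray
    2 black
    13 gray
      11 gray
        11→2: 2 black — skip
        8 gray
          4 gray
          4 black
        8 black
        9 gray
          7 gray
          7 black
        9 black
        11→10: 10 is gray → back edge
First back edge: 11 → 10.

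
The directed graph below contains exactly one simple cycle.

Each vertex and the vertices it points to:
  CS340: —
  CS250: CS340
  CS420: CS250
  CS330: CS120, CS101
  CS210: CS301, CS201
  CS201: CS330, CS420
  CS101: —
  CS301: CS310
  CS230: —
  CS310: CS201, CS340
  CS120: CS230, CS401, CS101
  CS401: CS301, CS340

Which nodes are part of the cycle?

DFS with gray/black marking from CS201:
CS201 gray
  CS330 gray
    CS120 gray
      CS230 gray
      CS230 black
      CS401 gray
        CS301 gray
          CS310 gray
            CS310→CS201: CS201 is gray → back edge
Back edge closes the cycle CS201 → CS330 → CS120 → CS401 → CS301 → CS310 → CS201; its vertices are {CS120, CS201, CS301, CS310, CS330, CS401}.

CS120, CS201, CS301, CS310, CS330, CS401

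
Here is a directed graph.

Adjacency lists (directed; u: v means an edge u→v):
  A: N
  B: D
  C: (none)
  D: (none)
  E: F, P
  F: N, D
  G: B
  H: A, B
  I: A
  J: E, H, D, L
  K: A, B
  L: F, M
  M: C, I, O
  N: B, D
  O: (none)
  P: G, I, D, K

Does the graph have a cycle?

No

DFS with white/gray/black marking, starting from N:
N gray
  B gray
    D gray
    D black
  B black
  N→D: D black — skip
N black
A gray
  A→N: N black — skip
A black
C gray
C black
E gray
  F gray
    F→N: N black — skip
    F→D: D black — skip
  F black
  P gray
    G gray
      G→B: B black — skip
    G black
    I gray
      I→A: A black — skip
    I black
    P→D: D black — skip
    K gray
      K→A: A black — skip
      K→B: B black — skip
    K black
  P black
E black
H gray
  H→A: A black — skip
  H→B: B black — skip
H black
J gray
  J→E: E black — skip
  J→H: H black — skip
  J→D: D black — skip
  L gray
    L→F: F black — skip
    M gray
      M→C: C black — skip
      M→I: I black — skip
      O gray
      O black
    M black
  L black
J black
Every edge goes to a white or black vertex — no back edge, so the graph is acyclic.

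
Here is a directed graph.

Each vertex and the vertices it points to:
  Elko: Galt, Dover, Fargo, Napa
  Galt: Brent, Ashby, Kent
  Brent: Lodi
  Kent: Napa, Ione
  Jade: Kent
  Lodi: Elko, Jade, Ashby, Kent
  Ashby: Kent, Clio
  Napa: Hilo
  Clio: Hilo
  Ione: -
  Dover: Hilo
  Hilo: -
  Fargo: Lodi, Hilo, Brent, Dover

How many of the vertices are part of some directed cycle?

A vertex is on a directed cycle iff it belongs to a strongly connected component of size ≥ 2 (or has a self-loop).
The vertices on cycles are {Elko, Galt, Lodi, Brent, Fargo} — 5 in total.

5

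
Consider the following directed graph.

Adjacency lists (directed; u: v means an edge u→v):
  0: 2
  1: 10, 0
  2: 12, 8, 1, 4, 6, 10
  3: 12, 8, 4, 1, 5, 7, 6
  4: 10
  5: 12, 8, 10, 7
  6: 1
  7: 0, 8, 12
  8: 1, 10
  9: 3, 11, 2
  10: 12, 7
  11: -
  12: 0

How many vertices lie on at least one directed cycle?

A vertex is on a directed cycle iff it belongs to a strongly connected component of size ≥ 2 (or has a self-loop).
The vertices on cycles are {0, 1, 2, 4, 6, 7, 8, 10, 12} — 9 in total.

9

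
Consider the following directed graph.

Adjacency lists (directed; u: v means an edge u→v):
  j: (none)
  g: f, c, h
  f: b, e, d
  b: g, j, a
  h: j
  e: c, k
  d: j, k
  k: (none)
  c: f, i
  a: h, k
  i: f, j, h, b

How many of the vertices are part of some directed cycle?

A vertex is on a directed cycle iff it belongs to a strongly connected component of size ≥ 2 (or has a self-loop).
The vertices on cycles are {b, c, e, f, g, i} — 6 in total.

6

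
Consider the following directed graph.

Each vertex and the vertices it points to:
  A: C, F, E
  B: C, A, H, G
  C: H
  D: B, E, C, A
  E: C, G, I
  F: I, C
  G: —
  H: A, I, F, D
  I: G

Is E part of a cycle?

Yes

E is on a cycle iff E can reach itself via ≥1 edge.
E → C → H → A → E — yes.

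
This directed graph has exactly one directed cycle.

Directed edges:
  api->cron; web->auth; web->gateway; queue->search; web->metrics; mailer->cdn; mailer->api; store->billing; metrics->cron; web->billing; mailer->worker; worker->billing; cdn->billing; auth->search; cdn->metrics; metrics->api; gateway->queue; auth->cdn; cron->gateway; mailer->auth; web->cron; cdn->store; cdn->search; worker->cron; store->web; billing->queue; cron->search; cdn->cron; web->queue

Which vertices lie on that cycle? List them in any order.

DFS with gray/black marking from cdn:
cdn gray
  cron gray
    gateway gray
      queue gray
        search gray
        search black
      queue black
    gateway black
    cron→search: search black — skip
  cron black
  metrics gray
    metrics→cron: cron black — skip
    api gray
      api→cron: cron black — skip
    api black
  metrics black
  billing gray
    billing→queue: queue black — skip
  billing black
  store gray
    store→billing: billing black — skip
    web gray
      auth gray
        auth→search: search black — skip
        auth→cdn: cdn is gray → back edge
Back edge closes the cycle cdn → store → web → auth → cdn; its vertices are {cdn, web, auth, store}.

cdn, web, auth, store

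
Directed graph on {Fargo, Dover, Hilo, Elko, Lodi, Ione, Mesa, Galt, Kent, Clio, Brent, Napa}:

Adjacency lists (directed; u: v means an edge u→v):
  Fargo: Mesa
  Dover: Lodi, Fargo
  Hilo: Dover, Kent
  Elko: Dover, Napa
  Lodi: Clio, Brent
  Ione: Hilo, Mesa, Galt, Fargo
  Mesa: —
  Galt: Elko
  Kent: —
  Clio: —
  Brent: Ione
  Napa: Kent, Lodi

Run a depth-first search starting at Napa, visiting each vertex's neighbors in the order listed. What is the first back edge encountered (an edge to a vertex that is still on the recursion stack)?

Dover->Lodi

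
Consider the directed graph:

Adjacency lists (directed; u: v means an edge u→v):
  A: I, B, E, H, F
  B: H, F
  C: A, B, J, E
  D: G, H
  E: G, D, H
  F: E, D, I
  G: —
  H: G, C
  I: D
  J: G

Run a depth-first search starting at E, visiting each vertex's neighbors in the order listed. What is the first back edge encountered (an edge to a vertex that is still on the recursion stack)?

I→D

DFS from E (visiting each vertex's neighbors in the order listed); mark gray on enter, black on exit:
E gray
  G gray
  G black
  D gray
    D→G: G black — skip
    H gray
      H→G: G black — skip
      C gray
        A gray
          I gray
            I→D: D is gray → back edge
First back edge: I → D.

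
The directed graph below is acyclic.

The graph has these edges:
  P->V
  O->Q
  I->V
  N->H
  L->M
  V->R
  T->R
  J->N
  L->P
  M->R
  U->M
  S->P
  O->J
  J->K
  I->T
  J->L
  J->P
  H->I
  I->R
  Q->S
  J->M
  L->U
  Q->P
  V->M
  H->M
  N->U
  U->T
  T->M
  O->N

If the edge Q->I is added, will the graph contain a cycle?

No

Adding Q→I creates a cycle iff I can already reach Q.
Explore from I: no path reaches Q. The graph stays acyclic.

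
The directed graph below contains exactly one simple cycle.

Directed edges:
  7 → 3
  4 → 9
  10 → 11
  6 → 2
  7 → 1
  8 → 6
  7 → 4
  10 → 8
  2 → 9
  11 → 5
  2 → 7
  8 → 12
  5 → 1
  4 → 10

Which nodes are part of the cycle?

2, 4, 6, 7, 8, 10

DFS with gray/black marking from 2:
2 gray
  9 gray
  9 black
  7 gray
    4 gray
      4→9: 9 black — skip
      10 gray
        8 gray
          6 gray
            6→2: 2 is gray → back edge
Back edge closes the cycle 2 → 7 → 4 → 10 → 8 → 6 → 2; its vertices are {2, 4, 6, 7, 8, 10}.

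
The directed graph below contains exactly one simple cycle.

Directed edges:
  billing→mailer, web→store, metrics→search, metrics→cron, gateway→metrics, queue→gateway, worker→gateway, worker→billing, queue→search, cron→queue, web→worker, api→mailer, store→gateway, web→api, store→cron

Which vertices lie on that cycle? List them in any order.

DFS with gray/black marking from gateway:
gateway gray
  metrics gray
    cron gray
      queue gray
        search gray
        search black
        queue→gateway: gateway is gray → back edge
Back edge closes the cycle gateway → metrics → cron → queue → gateway; its vertices are {cron, queue, gateway, metrics}.

cron, queue, gateway, metrics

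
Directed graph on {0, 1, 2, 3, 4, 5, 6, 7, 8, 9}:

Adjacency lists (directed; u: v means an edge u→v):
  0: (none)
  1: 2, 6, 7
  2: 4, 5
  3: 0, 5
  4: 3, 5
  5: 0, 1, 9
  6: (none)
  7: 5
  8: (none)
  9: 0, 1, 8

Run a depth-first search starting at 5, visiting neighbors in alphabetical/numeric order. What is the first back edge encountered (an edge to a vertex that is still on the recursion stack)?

DFS from 5 (visiting neighbors in alphabetical/numeric order); mark gray on enter, black on exit:
5 gray
  0 gray
  0 black
  1 gray
    2 gray
      4 gray
        3 gray
          3→0: 0 black — skip
          3→5: 5 is gray → back edge
First back edge: 3 → 5.

3→5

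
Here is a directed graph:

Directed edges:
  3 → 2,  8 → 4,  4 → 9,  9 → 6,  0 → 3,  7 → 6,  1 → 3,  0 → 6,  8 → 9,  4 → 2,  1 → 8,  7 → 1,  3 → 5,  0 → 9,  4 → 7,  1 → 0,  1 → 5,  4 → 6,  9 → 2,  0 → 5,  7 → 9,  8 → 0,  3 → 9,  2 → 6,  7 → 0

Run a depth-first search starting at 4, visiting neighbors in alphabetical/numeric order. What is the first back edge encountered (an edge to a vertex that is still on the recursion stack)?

8→4

DFS from 4 (visiting neighbors in alphabetical/numeric order); mark gray on enter, black on exit:
4 gray
  2 gray
    6 gray
    6 black
  2 black
  4→6: 6 black — skip
  7 gray
    0 gray
      3 gray
        3→2: 2 black — skip
        5 gray
        5 black
        9 gray
          9→2: 2 black — skip
          9→6: 6 black — skip
        9 black
      3 black
      0→5: 5 black — skip
      0→6: 6 black — skip
      0→9: 9 black — skip
    0 black
    1 gray
      1→0: 0 black — skip
      1→3: 3 black — skip
      1→5: 5 black — skip
      8 gray
        8→0: 0 black — skip
        8→4: 4 is gray → back edge
First back edge: 8 → 4.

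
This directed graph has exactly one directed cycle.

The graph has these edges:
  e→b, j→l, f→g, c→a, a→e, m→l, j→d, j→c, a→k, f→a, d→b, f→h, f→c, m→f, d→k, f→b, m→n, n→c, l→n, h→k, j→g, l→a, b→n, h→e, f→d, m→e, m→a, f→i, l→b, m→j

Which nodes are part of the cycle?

DFS with gray/black marking from c:
c gray
  a gray
    e gray
      b gray
        n gray
          n→c: c is gray → back edge
Back edge closes the cycle c → a → e → b → n → c; its vertices are {a, b, c, e, n}.

a, b, c, e, n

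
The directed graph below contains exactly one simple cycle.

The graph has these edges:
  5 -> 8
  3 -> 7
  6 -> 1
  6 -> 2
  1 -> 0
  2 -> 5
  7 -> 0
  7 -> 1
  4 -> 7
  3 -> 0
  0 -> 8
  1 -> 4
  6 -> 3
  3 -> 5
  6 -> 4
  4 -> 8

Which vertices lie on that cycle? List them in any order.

DFS with gray/black marking from 4:
4 gray
  7 gray
    0 gray
      8 gray
      8 black
    0 black
    1 gray
      1→4: 4 is gray → back edge
Back edge closes the cycle 4 → 7 → 1 → 4; its vertices are {1, 4, 7}.

1, 4, 7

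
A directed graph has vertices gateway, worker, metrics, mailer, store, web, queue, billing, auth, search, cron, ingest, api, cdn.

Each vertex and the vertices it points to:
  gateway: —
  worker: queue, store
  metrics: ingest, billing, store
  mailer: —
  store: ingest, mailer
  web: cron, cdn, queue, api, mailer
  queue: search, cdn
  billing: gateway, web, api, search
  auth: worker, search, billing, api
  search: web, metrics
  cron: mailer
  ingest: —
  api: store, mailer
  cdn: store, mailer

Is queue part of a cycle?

Yes

queue is on a cycle iff queue can reach itself via ≥1 edge.
queue → search → web → queue — yes.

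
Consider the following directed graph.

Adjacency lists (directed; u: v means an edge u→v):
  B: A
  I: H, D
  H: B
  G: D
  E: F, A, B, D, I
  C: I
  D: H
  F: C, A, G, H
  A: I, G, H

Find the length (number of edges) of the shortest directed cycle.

3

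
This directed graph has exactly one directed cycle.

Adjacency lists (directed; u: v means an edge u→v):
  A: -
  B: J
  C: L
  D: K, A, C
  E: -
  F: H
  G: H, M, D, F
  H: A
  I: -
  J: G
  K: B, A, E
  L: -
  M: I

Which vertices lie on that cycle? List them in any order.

B, D, G, J, K

DFS with gray/black marking from G:
G gray
  H gray
    A gray
    A black
  H black
  M gray
    I gray
    I black
  M black
  D gray
    K gray
      B gray
        J gray
          J→G: G is gray → back edge
Back edge closes the cycle G → D → K → B → J → G; its vertices are {B, D, G, J, K}.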